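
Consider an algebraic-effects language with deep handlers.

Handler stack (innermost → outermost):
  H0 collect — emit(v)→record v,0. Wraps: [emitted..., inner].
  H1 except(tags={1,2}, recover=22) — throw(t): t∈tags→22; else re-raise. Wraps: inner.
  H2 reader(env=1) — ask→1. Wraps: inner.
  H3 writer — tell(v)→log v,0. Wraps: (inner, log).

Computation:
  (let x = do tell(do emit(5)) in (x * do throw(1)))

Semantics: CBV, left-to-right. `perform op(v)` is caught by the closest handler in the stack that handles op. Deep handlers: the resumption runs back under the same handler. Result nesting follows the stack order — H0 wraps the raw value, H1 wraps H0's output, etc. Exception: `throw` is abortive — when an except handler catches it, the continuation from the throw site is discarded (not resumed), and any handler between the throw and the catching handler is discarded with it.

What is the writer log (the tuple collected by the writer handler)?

Evaluation trace:
emit(5) @ H0 ⇒ out+=5
tell(0) @ H3 ⇒ log+=0
throw(1) @ H1 caught ⇒ 22
H2 returns 22
H3 returns (22, (0))
= (22, (0))

Answer: (0)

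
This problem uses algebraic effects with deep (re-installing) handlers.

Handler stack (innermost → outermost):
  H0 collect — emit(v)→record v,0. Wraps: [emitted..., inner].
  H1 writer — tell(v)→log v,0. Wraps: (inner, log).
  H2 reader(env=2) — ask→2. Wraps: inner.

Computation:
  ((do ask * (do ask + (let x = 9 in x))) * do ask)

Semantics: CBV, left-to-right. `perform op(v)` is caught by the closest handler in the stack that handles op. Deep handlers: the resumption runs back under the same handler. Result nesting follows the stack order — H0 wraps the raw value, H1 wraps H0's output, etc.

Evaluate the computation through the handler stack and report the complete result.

Evaluation trace:
ask @ H2 ⇒ 2
ask @ H2 ⇒ 2
ask @ H2 ⇒ 2
H0 returns [44]
H1 returns ([44], ())
H2 returns ([44], ())
= ([44], ())

Answer: ([44], ())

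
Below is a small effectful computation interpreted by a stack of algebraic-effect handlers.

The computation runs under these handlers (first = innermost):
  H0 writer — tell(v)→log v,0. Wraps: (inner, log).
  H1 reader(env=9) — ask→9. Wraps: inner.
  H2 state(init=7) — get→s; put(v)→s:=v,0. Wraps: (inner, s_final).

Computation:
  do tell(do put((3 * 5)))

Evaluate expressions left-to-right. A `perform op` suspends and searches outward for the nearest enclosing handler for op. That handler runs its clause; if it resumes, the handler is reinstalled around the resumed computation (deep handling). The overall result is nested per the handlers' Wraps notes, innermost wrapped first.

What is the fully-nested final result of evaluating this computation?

Answer: ((0, (0)), 15)

Evaluation trace:
put(15) @ H2 ⇒ s:=15
tell(0) @ H0 ⇒ log+=0
H0 returns (0, (0))
H1 returns (0, (0))
H2 returns ((0, (0)), 15)
= ((0, (0)), 15)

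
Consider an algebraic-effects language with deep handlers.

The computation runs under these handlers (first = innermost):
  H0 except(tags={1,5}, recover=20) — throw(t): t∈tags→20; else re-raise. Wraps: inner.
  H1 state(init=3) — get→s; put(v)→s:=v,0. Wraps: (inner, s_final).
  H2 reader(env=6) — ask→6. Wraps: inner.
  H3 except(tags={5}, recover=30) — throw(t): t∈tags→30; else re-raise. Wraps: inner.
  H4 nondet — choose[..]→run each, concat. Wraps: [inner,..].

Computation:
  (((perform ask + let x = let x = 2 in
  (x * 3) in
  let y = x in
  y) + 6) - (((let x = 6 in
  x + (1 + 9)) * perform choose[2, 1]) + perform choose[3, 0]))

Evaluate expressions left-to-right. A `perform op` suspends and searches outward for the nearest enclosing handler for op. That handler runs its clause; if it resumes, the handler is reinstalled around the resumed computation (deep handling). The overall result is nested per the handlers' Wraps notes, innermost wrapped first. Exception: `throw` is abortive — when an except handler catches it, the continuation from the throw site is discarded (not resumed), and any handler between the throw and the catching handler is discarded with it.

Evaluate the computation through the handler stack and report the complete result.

Working:
ask @ H2 ⇒ 6
choose[2, 1] @ H4
  branch[0] choose=2:
    choose[3, 0] @ H4
      branch[0] choose=3:
        H0 returns -17
        H1 returns (-17, 3)
        H2 returns (-17, 3)
        H3 returns (-17, 3)
        H4 returns [(-17, 3)]
      branch[1] choose=0:
        H0 returns -14
        H1 returns (-14, 3)
        H2 returns (-14, 3)
        H3 returns (-14, 3)
        H4 returns [(-14, 3)]
  branch[1] choose=1:
    choose[3, 0] @ H4
      branch[0] choose=3:
        H0 returns -1
        H1 returns (-1, 3)
        H2 returns (-1, 3)
        H3 returns (-1, 3)
        H4 returns [(-1, 3)]
      branch[1] choose=0:
        H0 returns 2
        H1 returns (2, 3)
        H2 returns (2, 3)
        H3 returns (2, 3)
        H4 returns [(2, 3)]
= [(-17, 3), (-14, 3), (-1, 3), (2, 3)]

Answer: [(-17, 3), (-14, 3), (-1, 3), (2, 3)]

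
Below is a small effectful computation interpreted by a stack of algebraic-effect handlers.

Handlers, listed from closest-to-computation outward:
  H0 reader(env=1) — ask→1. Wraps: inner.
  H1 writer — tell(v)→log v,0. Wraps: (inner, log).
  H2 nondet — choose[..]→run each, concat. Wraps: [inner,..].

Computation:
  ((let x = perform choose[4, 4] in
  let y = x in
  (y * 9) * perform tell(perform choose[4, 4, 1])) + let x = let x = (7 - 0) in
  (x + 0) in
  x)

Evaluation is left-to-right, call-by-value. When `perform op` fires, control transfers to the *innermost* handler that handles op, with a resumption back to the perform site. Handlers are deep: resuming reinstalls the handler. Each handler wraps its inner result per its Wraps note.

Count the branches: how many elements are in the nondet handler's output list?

Evaluation trace:
choose[4, 4] @ H2
  branch[0] choose=4:
    choose[4, 4, 1] @ H2
      branch[0] choose=4:
        tell(4) @ H1 ⇒ log+=4
        H0 returns 7
        H1 returns (7, (4))
        H2 returns [(7, (4))]
      branch[1] choose=4:
        tell(4) @ H1 ⇒ log+=4
        H0 returns 7
        H1 returns (7, (4))
        H2 returns [(7, (4))]
      branch[2] choose=1:
        tell(1) @ H1 ⇒ log+=1
        H0 returns 7
        H1 returns (7, (1))
        H2 returns [(7, (1))]
  branch[1] choose=4:
    choose[4, 4, 1] @ H2
      branch[0] choose=4:
        tell(4) @ H1 ⇒ log+=4
        H0 returns 7
        H1 returns (7, (4))
        H2 returns [(7, (4))]
      branch[1] choose=4:
        tell(4) @ H1 ⇒ log+=4
        H0 returns 7
        H1 returns (7, (4))
        H2 returns [(7, (4))]
      branch[2] choose=1:
        tell(1) @ H1 ⇒ log+=1
        H0 returns 7
        H1 returns (7, (1))
        H2 returns [(7, (1))]
= [(7, (4)), (7, (4)), (7, (1)), (7, (4)), (7, (4)), (7, (1))]

Answer: 6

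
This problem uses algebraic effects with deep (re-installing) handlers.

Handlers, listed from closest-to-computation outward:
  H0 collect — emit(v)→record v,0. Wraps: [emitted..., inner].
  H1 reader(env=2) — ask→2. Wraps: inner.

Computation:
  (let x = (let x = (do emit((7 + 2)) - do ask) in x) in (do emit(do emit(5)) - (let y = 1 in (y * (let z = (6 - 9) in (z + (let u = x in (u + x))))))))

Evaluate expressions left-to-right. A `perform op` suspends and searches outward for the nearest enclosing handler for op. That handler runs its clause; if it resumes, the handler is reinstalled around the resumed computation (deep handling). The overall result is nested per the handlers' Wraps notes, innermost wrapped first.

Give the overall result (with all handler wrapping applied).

Answer: [9, 5, 0, 7]

Evaluation trace:
emit(9) @ H0 ⇒ out+=9
ask @ H1 ⇒ 2
emit(5) @ H0 ⇒ out+=5
emit(0) @ H0 ⇒ out+=0
H0 returns [9, 5, 0, 7]
H1 returns [9, 5, 0, 7]
= [9, 5, 0, 7]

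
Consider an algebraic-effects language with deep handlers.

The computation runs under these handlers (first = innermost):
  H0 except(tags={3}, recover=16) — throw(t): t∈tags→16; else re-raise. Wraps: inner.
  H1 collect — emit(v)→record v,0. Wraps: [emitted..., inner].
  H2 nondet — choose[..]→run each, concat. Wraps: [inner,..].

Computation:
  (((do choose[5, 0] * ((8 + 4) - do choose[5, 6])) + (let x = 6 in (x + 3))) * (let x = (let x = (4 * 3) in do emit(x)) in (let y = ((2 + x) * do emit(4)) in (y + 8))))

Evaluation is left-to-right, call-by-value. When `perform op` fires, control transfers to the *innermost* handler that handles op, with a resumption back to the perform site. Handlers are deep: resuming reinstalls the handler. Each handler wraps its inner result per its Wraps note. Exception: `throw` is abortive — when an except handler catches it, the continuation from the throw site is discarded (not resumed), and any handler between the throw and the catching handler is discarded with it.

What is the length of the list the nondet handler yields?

Evaluation trace:
choose[5, 0] @ H2
  branch[0] choose=5:
    choose[5, 6] @ H2
      branch[0] choose=5:
        emit(12) @ H1 ⇒ out+=12
        emit(4) @ H1 ⇒ out+=4
        H0 returns 352
        H1 returns [12, 4, 352]
        H2 returns [[12, 4, 352]]
      branch[1] choose=6:
        emit(12) @ H1 ⇒ out+=12
        emit(4) @ H1 ⇒ out+=4
        H0 returns 312
        H1 returns [12, 4, 312]
        H2 returns [[12, 4, 312]]
  branch[1] choose=0:
    choose[5, 6] @ H2
      branch[0] choose=5:
        emit(12) @ H1 ⇒ out+=12
        emit(4) @ H1 ⇒ out+=4
        H0 returns 72
        H1 returns [12, 4, 72]
        H2 returns [[12, 4, 72]]
      branch[1] choose=6:
        emit(12) @ H1 ⇒ out+=12
        emit(4) @ H1 ⇒ out+=4
        H0 returns 72
        H1 returns [12, 4, 72]
        H2 returns [[12, 4, 72]]
= [[12, 4, 352], [12, 4, 312], [12, 4, 72], [12, 4, 72]]

Answer: 4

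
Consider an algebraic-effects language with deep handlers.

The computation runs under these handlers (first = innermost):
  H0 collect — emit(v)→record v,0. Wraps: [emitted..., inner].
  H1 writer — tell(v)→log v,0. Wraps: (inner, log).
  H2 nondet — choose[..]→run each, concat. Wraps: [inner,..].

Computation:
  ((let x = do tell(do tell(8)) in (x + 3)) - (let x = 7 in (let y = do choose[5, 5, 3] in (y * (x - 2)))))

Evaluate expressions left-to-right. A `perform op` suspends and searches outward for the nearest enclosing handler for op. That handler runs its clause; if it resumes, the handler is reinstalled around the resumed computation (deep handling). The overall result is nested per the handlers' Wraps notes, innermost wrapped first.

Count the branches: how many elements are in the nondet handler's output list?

Working:
tell(8) @ H1 ⇒ log+=8
tell(0) @ H1 ⇒ log+=0
choose[5, 5, 3] @ H2
  branch[0] choose=5:
    H0 returns [-22]
    H1 returns ([-22], (8, 0))
    H2 returns [([-22], (8, 0))]
  branch[1] choose=5:
    H0 returns [-22]
    H1 returns ([-22], (8, 0))
    H2 returns [([-22], (8, 0))]
  branch[2] choose=3:
    H0 returns [-12]
    H1 returns ([-12], (8, 0))
    H2 returns [([-12], (8, 0))]
= [([-22], (8, 0)), ([-22], (8, 0)), ([-12], (8, 0))]

Answer: 3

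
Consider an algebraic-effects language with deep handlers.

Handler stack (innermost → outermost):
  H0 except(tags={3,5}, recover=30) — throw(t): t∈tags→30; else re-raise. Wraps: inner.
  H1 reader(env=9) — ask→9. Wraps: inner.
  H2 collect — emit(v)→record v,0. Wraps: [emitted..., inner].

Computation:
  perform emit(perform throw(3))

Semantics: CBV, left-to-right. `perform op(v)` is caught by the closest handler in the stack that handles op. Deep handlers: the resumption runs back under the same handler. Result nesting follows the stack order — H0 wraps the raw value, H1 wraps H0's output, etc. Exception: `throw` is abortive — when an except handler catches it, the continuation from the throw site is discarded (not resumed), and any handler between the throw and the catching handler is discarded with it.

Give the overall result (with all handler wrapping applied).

Step-by-step:
throw(3) @ H0 caught ⇒ 30
H1 returns 30
H2 returns [30]
= [30]

Answer: [30]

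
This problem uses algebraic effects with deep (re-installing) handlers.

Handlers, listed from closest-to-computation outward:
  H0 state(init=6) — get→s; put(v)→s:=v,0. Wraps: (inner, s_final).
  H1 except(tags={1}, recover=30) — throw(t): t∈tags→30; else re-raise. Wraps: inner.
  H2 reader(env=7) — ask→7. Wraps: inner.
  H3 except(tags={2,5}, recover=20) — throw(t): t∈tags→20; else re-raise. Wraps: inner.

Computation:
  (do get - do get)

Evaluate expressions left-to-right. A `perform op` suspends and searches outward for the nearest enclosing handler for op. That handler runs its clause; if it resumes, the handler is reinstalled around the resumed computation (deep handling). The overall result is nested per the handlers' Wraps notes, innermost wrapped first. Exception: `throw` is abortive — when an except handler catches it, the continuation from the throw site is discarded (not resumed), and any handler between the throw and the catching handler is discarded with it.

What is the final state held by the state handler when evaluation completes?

Working:
get @ H0 ⇒ 6
get @ H0 ⇒ 6
H0 returns (0, 6)
H1 returns (0, 6)
H2 returns (0, 6)
H3 returns (0, 6)
= (0, 6)

Answer: 6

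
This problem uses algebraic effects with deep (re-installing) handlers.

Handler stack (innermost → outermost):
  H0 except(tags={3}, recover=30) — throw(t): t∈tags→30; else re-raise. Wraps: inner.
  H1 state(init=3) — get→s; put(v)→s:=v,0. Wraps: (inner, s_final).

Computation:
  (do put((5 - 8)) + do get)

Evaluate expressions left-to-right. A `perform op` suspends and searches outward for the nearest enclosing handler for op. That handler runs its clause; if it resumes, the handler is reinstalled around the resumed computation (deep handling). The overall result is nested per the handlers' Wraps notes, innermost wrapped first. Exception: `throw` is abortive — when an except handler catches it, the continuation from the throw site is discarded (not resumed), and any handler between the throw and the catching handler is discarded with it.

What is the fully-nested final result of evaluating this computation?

Answer: (-3, -3)

Step-by-step:
put(-3) @ H1 ⇒ s:=-3
get @ H1 ⇒ -3
H0 returns -3
H1 returns (-3, -3)
= (-3, -3)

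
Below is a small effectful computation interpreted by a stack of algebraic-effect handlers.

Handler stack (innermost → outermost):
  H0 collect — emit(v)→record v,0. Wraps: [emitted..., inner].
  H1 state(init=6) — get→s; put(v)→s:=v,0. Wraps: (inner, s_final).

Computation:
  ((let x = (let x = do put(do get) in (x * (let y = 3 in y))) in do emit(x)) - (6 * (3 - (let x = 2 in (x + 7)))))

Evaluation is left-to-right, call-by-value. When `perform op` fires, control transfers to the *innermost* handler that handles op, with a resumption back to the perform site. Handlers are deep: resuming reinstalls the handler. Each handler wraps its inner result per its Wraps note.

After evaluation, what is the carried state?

Evaluation trace:
get @ H1 ⇒ 6
put(6) @ H1 ⇒ s:=6
emit(0) @ H0 ⇒ out+=0
H0 returns [0, 36]
H1 returns ([0, 36], 6)
= ([0, 36], 6)

Answer: 6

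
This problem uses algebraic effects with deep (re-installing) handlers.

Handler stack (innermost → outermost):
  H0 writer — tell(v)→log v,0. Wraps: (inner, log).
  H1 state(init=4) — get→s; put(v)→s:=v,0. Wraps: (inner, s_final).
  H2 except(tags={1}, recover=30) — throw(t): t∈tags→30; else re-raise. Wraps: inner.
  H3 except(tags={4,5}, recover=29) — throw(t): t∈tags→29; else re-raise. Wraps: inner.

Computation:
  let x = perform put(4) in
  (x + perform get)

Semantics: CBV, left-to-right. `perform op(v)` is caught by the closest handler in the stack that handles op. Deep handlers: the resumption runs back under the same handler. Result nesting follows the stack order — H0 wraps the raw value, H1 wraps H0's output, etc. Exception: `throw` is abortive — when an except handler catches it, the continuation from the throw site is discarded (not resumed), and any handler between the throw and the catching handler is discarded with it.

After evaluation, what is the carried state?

Answer: 4

Evaluation trace:
put(4) @ H1 ⇒ s:=4
get @ H1 ⇒ 4
H0 returns (4, ())
H1 returns ((4, ()), 4)
H2 returns ((4, ()), 4)
H3 returns ((4, ()), 4)
= ((4, ()), 4)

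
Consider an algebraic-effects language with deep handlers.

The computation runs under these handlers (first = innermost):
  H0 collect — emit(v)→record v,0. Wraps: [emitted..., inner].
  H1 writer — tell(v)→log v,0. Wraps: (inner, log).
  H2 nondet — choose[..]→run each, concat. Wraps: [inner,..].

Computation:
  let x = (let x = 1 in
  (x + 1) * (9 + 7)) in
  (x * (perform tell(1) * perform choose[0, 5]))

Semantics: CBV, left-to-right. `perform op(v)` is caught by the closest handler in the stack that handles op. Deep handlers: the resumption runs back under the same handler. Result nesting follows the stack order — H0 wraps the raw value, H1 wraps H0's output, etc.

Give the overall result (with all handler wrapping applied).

Answer: [([0], (1)), ([0], (1))]

Working:
tell(1) @ H1 ⇒ log+=1
choose[0, 5] @ H2
  branch[0] choose=0:
    H0 returns [0]
    H1 returns ([0], (1))
    H2 returns [([0], (1))]
  branch[1] choose=5:
    H0 returns [0]
    H1 returns ([0], (1))
    H2 returns [([0], (1))]
= [([0], (1)), ([0], (1))]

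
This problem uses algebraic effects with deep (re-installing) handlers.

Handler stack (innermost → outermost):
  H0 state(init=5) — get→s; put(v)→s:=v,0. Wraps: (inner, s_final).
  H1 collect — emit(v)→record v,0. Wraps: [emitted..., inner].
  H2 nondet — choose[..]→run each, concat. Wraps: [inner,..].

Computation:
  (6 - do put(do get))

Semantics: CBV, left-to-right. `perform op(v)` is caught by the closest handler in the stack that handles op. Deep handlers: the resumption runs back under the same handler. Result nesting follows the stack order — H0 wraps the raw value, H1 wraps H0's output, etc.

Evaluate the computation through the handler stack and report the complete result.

Answer: [[(6, 5)]]

Evaluation trace:
get @ H0 ⇒ 5
put(5) @ H0 ⇒ s:=5
H0 returns (6, 5)
H1 returns [(6, 5)]
H2 returns [[(6, 5)]]
= [[(6, 5)]]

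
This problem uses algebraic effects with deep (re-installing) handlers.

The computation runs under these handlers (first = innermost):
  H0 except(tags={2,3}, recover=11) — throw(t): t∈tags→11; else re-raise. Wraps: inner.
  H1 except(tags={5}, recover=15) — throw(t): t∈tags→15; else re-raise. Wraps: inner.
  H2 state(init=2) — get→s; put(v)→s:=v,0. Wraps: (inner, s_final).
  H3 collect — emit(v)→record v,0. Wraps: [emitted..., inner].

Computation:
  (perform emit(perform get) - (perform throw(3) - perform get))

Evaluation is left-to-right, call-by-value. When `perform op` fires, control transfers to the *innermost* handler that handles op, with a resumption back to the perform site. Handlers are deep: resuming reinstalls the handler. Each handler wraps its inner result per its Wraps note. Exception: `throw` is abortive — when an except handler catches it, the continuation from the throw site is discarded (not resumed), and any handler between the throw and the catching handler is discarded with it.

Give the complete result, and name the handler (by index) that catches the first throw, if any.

Answer: [2, (11, 2)] ; first throw caught by: H0

Evaluation trace:
get @ H2 ⇒ 2
emit(2) @ H3 ⇒ out+=2
throw(3) @ H0 caught ⇒ 11
H1 returns 11
H2 returns (11, 2)
H3 returns [2, (11, 2)]
= [2, (11, 2)]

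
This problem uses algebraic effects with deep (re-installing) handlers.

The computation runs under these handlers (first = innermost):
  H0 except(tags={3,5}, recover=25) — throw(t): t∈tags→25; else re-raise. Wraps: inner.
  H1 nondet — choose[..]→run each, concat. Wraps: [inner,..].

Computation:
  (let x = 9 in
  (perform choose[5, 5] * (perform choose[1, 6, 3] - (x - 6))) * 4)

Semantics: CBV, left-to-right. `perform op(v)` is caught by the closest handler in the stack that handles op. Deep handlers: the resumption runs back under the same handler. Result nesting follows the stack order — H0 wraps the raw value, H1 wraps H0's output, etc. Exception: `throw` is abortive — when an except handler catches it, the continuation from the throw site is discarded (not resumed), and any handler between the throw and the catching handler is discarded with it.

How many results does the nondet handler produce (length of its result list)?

Working:
choose[5, 5] @ H1
  branch[0] choose=5:
    choose[1, 6, 3] @ H1
      branch[0] choose=1:
        H0 returns -40
        H1 returns [-40]
      branch[1] choose=6:
        H0 returns 60
        H1 returns [60]
      branch[2] choose=3:
        H0 returns 0
        H1 returns [0]
  branch[1] choose=5:
    choose[1, 6, 3] @ H1
      branch[0] choose=1:
        H0 returns -40
        H1 returns [-40]
      branch[1] choose=6:
        H0 returns 60
        H1 returns [60]
      branch[2] choose=3:
        H0 returns 0
        H1 returns [0]
= [-40, 60, 0, -40, 60, 0]

Answer: 6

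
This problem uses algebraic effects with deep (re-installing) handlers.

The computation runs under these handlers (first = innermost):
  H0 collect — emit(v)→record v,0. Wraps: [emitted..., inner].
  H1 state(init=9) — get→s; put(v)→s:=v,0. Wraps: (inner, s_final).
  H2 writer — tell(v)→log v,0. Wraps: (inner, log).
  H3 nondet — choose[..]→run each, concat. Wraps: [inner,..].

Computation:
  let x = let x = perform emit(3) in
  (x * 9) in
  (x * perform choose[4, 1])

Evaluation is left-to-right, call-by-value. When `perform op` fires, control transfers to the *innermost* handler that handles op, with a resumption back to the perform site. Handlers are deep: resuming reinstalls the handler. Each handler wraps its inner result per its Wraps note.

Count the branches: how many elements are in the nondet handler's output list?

Answer: 2

Evaluation trace:
emit(3) @ H0 ⇒ out+=3
choose[4, 1] @ H3
  branch[0] choose=4:
    H0 returns [3, 0]
    H1 returns ([3, 0], 9)
    H2 returns (([3, 0], 9), ())
    H3 returns [(([3, 0], 9), ())]
  branch[1] choose=1:
    H0 returns [3, 0]
    H1 returns ([3, 0], 9)
    H2 returns (([3, 0], 9), ())
    H3 returns [(([3, 0], 9), ())]
= [(([3, 0], 9), ()), (([3, 0], 9), ())]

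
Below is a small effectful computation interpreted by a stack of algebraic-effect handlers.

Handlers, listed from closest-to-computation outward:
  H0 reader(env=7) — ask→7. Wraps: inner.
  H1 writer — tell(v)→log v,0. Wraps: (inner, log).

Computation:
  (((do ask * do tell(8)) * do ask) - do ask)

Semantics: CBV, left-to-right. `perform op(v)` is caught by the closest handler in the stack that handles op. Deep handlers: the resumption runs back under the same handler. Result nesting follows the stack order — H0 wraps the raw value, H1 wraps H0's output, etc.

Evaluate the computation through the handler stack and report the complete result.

Working:
ask @ H0 ⇒ 7
tell(8) @ H1 ⇒ log+=8
ask @ H0 ⇒ 7
ask @ H0 ⇒ 7
H0 returns -7
H1 returns (-7, (8))
= (-7, (8))

Answer: (-7, (8))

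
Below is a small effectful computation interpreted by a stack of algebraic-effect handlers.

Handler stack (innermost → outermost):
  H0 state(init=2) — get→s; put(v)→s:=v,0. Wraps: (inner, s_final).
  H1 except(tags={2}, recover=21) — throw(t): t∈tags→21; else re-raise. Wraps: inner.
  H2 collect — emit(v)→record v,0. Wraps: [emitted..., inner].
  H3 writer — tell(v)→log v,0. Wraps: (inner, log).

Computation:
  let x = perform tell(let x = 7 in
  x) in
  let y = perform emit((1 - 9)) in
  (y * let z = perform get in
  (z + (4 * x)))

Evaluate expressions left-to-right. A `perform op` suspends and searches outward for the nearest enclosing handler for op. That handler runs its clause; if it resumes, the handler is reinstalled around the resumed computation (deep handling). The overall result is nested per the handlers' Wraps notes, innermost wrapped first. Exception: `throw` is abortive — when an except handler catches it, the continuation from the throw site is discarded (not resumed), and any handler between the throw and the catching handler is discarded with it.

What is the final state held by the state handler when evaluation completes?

Step-by-step:
tell(7) @ H3 ⇒ log+=7
emit(-8) @ H2 ⇒ out+=-8
get @ H0 ⇒ 2
H0 returns (0, 2)
H1 returns (0, 2)
H2 returns [-8, (0, 2)]
H3 returns ([-8, (0, 2)], (7))
= ([-8, (0, 2)], (7))

Answer: 2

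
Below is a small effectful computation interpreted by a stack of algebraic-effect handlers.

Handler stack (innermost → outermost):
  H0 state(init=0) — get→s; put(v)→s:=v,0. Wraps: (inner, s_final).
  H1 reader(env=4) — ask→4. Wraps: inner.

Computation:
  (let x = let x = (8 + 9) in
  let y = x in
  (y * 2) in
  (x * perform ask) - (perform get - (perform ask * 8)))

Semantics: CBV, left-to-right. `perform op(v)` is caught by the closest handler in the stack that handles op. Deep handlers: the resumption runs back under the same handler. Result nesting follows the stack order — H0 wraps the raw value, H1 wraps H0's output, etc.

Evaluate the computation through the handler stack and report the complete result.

Answer: (168, 0)

Step-by-step:
ask @ H1 ⇒ 4
get @ H0 ⇒ 0
ask @ H1 ⇒ 4
H0 returns (168, 0)
H1 returns (168, 0)
= (168, 0)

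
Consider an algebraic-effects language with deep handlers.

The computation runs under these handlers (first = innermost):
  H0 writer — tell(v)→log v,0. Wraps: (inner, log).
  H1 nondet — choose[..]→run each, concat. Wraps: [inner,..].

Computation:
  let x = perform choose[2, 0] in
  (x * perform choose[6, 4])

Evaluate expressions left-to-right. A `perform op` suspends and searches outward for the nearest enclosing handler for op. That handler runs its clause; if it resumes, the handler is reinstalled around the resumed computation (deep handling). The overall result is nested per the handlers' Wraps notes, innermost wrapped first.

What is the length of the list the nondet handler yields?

Answer: 4

Working:
choose[2, 0] @ H1
  branch[0] choose=2:
    choose[6, 4] @ H1
      branch[0] choose=6:
        H0 returns (12, ())
        H1 returns [(12, ())]
      branch[1] choose=4:
        H0 returns (8, ())
        H1 returns [(8, ())]
  branch[1] choose=0:
    choose[6, 4] @ H1
      branch[0] choose=6:
        H0 returns (0, ())
        H1 returns [(0, ())]
      branch[1] choose=4:
        H0 returns (0, ())
        H1 returns [(0, ())]
= [(12, ()), (8, ()), (0, ()), (0, ())]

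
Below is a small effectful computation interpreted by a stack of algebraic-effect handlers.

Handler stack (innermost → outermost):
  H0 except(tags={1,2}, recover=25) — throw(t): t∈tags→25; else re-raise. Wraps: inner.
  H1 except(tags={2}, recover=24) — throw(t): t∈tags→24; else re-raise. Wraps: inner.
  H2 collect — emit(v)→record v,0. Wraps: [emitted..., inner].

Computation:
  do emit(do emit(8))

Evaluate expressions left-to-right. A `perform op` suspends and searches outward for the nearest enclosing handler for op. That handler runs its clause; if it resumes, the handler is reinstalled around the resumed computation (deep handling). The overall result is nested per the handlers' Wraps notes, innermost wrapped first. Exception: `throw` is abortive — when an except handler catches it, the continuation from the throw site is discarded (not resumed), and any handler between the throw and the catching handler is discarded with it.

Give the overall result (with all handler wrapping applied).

Working:
emit(8) @ H2 ⇒ out+=8
emit(0) @ H2 ⇒ out+=0
H0 returns 0
H1 returns 0
H2 returns [8, 0, 0]
= [8, 0, 0]

Answer: [8, 0, 0]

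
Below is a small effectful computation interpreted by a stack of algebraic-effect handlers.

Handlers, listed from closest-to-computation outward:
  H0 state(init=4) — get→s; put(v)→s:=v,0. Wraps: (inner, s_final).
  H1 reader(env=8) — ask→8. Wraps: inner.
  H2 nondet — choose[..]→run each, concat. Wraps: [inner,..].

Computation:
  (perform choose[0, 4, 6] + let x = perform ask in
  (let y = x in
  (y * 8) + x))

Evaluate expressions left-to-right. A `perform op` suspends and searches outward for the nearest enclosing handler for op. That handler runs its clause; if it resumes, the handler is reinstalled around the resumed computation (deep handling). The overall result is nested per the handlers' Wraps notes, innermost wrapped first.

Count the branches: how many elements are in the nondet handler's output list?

Evaluation trace:
choose[0, 4, 6] @ H2
  branch[0] choose=0:
    ask @ H1 ⇒ 8
    H0 returns (72, 4)
    H1 returns (72, 4)
    H2 returns [(72, 4)]
  branch[1] choose=4:
    ask @ H1 ⇒ 8
    H0 returns (76, 4)
    H1 returns (76, 4)
    H2 returns [(76, 4)]
  branch[2] choose=6:
    ask @ H1 ⇒ 8
    H0 returns (78, 4)
    H1 returns (78, 4)
    H2 returns [(78, 4)]
= [(72, 4), (76, 4), (78, 4)]

Answer: 3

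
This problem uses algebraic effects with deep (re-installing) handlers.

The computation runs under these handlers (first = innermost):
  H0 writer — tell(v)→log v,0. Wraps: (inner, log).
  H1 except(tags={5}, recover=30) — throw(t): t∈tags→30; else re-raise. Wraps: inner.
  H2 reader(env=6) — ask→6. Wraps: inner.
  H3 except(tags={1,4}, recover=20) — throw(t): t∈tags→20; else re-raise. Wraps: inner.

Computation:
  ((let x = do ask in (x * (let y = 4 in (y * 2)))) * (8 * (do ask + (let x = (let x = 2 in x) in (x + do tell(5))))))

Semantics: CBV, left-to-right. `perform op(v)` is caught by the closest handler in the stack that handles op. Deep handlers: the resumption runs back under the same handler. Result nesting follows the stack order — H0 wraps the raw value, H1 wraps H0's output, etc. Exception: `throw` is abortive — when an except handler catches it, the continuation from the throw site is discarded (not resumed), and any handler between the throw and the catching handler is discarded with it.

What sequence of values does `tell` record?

Answer: (5)

Step-by-step:
ask @ H2 ⇒ 6
ask @ H2 ⇒ 6
tell(5) @ H0 ⇒ log+=5
H0 returns (3072, (5))
H1 returns (3072, (5))
H2 returns (3072, (5))
H3 returns (3072, (5))
= (3072, (5))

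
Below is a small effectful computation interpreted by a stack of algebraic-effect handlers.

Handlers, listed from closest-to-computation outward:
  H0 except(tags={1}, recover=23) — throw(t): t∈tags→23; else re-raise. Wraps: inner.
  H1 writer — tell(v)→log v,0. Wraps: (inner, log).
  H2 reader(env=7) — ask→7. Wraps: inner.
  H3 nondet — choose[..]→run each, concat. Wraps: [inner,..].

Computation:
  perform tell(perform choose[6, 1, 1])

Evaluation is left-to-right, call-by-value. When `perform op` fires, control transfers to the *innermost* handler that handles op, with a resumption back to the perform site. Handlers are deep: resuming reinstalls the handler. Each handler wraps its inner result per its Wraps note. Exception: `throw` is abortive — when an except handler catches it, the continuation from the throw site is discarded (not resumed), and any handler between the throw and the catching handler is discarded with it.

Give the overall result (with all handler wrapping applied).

Answer: [(0, (6)), (0, (1)), (0, (1))]

Step-by-step:
choose[6, 1, 1] @ H3
  branch[0] choose=6:
    tell(6) @ H1 ⇒ log+=6
    H0 returns 0
    H1 returns (0, (6))
    H2 returns (0, (6))
    H3 returns [(0, (6))]
  branch[1] choose=1:
    tell(1) @ H1 ⇒ log+=1
    H0 returns 0
    H1 returns (0, (1))
    H2 returns (0, (1))
    H3 returns [(0, (1))]
  branch[2] choose=1:
    tell(1) @ H1 ⇒ log+=1
    H0 returns 0
    H1 returns (0, (1))
    H2 returns (0, (1))
    H3 returns [(0, (1))]
= [(0, (6)), (0, (1)), (0, (1))]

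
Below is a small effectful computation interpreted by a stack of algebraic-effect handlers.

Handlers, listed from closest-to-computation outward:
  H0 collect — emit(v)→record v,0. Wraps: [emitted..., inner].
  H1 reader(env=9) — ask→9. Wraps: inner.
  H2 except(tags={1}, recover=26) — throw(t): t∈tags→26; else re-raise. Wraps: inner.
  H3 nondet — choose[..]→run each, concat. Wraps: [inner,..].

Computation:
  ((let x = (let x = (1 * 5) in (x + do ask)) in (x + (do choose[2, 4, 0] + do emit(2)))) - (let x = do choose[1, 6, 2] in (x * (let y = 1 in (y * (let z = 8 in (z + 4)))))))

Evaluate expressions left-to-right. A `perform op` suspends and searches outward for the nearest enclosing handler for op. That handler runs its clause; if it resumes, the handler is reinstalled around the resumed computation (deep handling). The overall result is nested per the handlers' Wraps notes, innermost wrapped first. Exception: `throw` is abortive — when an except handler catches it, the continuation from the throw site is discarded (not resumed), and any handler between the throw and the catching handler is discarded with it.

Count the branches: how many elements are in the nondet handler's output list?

Answer: 9

Step-by-step:
ask @ H1 ⇒ 9
choose[2, 4, 0] @ H3
  branch[0] choose=2:
    emit(2) @ H0 ⇒ out+=2
    choose[1, 6, 2] @ H3
      branch[0] choose=1:
        H0 returns [2, 4]
        H1 returns [2, 4]
        H2 returns [2, 4]
        H3 returns [[2, 4]]
      branch[1] choose=6:
        H0 returns [2, -56]
        H1 returns [2, -56]
        H2 returns [2, -56]
        H3 returns [[2, -56]]
      branch[2] choose=2:
        H0 returns [2, -8]
        H1 returns [2, -8]
        H2 returns [2, -8]
        H3 returns [[2, -8]]
  branch[1] choose=4:
    emit(2) @ H0 ⇒ out+=2
    choose[1, 6, 2] @ H3
      branch[0] choose=1:
        H0 returns [2, 6]
        H1 returns [2, 6]
        H2 returns [2, 6]
        H3 returns [[2, 6]]
      branch[1] choose=6:
        H0 returns [2, -54]
        H1 returns [2, -54]
        H2 returns [2, -54]
        H3 returns [[2, -54]]
      branch[2] choose=2:
        H0 returns [2, -6]
        H1 returns [2, -6]
        H2 returns [2, -6]
        H3 returns [[2, -6]]
  branch[2] choose=0:
    emit(2) @ H0 ⇒ out+=2
    choose[1, 6, 2] @ H3
      branch[0] choose=1:
        H0 returns [2, 2]
        H1 returns [2, 2]
        H2 returns [2, 2]
        H3 returns [[2, 2]]
      branch[1] choose=6:
        H0 returns [2, -58]
        H1 returns [2, -58]
        H2 returns [2, -58]
        H3 returns [[2, -58]]
      branch[2] choose=2:
        H0 returns [2, -10]
        H1 returns [2, -10]
        H2 returns [2, -10]
        H3 returns [[2, -10]]
= [[2, 4], [2, -56], [2, -8], [2, 6], [2, -54], [2, -6], [2, 2], [2, -58], [2, -10]]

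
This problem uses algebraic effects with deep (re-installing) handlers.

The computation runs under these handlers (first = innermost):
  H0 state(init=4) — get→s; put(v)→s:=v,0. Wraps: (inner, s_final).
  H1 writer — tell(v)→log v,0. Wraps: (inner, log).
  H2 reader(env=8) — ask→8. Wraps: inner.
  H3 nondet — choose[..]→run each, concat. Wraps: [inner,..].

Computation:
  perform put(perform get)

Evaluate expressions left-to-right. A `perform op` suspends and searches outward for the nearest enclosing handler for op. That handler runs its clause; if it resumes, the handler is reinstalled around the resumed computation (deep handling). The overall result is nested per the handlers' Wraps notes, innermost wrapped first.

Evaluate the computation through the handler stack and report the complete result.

Answer: [((0, 4), ())]

Evaluation trace:
get @ H0 ⇒ 4
put(4) @ H0 ⇒ s:=4
H0 returns (0, 4)
H1 returns ((0, 4), ())
H2 returns ((0, 4), ())
H3 returns [((0, 4), ())]
= [((0, 4), ())]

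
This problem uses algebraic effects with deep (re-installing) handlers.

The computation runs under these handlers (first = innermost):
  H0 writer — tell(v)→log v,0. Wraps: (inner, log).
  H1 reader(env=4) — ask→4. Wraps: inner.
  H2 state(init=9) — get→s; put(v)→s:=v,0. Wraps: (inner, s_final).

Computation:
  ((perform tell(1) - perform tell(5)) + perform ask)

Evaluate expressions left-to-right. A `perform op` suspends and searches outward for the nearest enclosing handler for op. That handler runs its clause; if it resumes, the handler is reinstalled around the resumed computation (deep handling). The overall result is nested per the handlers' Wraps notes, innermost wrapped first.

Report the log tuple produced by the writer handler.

Answer: (1, 5)

Working:
tell(1) @ H0 ⇒ log+=1
tell(5) @ H0 ⇒ log+=5
ask @ H1 ⇒ 4
H0 returns (4, (1, 5))
H1 returns (4, (1, 5))
H2 returns ((4, (1, 5)), 9)
= ((4, (1, 5)), 9)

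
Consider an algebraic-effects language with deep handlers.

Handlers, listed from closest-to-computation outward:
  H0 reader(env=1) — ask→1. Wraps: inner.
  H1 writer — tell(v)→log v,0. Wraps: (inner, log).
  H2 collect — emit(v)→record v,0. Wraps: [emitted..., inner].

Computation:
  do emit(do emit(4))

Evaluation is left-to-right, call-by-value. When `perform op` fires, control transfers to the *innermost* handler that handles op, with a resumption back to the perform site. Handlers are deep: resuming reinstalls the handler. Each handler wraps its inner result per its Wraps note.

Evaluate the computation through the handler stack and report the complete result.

Working:
emit(4) @ H2 ⇒ out+=4
emit(0) @ H2 ⇒ out+=0
H0 returns 0
H1 returns (0, ())
H2 returns [4, 0, (0, ())]
= [4, 0, (0, ())]

Answer: [4, 0, (0, ())]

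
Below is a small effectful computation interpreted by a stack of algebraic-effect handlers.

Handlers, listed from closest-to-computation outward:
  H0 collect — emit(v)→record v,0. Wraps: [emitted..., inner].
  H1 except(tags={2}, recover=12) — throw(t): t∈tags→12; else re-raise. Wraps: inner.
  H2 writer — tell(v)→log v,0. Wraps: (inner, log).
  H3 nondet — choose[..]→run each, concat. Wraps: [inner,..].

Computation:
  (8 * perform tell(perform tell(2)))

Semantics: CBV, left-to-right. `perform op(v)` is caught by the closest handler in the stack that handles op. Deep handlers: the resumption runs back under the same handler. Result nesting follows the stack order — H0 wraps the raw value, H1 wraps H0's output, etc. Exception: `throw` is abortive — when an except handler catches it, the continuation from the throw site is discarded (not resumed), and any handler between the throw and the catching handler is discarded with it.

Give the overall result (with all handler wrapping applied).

Working:
tell(2) @ H2 ⇒ log+=2
tell(0) @ H2 ⇒ log+=0
H0 returns [0]
H1 returns [0]
H2 returns ([0], (2, 0))
H3 returns [([0], (2, 0))]
= [([0], (2, 0))]

Answer: [([0], (2, 0))]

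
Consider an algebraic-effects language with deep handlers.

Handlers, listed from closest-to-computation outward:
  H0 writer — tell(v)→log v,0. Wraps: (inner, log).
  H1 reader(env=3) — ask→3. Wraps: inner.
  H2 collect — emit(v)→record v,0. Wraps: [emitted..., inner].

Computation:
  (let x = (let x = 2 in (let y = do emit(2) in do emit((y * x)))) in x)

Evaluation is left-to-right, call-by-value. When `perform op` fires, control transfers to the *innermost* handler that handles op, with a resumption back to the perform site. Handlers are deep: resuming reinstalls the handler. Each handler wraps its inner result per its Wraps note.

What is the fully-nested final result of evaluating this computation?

Step-by-step:
emit(2) @ H2 ⇒ out+=2
emit(0) @ H2 ⇒ out+=0
H0 returns (0, ())
H1 returns (0, ())
H2 returns [2, 0, (0, ())]
= [2, 0, (0, ())]

Answer: [2, 0, (0, ())]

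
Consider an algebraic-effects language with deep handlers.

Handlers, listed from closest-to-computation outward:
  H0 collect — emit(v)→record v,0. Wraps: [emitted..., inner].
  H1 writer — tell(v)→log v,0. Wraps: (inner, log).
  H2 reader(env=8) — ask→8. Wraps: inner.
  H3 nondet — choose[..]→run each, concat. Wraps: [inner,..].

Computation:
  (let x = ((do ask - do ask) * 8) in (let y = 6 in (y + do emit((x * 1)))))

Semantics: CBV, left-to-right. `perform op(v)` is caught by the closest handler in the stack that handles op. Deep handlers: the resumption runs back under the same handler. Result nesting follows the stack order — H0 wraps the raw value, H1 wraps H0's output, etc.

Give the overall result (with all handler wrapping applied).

Evaluation trace:
ask @ H2 ⇒ 8
ask @ H2 ⇒ 8
emit(0) @ H0 ⇒ out+=0
H0 returns [0, 6]
H1 returns ([0, 6], ())
H2 returns ([0, 6], ())
H3 returns [([0, 6], ())]
= [([0, 6], ())]

Answer: [([0, 6], ())]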